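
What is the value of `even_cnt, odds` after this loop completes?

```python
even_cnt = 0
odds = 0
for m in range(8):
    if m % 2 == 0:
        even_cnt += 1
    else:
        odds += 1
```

Count evens and odds in range(8)
`even_cnt, odds` takes the values: (0, 0) → (1, 0) → (1, 1) → (2, 1) → (2, 2) → (3, 2) → (3, 3) → (4, 3) → (4, 4)

Answer: 4, 4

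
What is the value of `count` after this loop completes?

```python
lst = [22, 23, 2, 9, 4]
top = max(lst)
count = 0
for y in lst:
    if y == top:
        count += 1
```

Count of max value 23 in [22, 23, 2, 9, 4]
`count` takes the values: 0 → 1

Answer: 1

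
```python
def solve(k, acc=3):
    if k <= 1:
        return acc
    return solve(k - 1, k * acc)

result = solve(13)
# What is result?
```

Accumulator trace (n, acc): (13, 3) -> (12, 39) -> (11, 468) -> (10, 5148) -> (9, 51480) -> (8, 463320) -> (7, 3706560) -> (6, 25945920) -> (5, 155675520) -> (4, 778377600) -> (3, 3113510400) -> (2, 9340531200) -> (1, 18681062400) -> return 18681062400

Answer: 18681062400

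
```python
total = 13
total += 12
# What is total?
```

Trace:
`total = 13` → total = 13
`total += 12` → total = 25
So total = 25

Answer: 25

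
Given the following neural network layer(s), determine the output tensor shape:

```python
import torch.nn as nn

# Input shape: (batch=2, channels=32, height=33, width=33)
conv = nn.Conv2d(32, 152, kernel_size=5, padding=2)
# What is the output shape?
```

Input: (2, 32, 33, 33) -> Output: (2, 152, 33, 33)

Answer: (2, 152, 33, 33)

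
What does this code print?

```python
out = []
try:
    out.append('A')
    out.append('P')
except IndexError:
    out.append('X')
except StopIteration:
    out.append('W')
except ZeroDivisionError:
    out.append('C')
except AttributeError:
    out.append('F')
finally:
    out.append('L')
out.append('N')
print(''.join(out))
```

Execution trace: 'A' (try body) → 'P' (try body, no exception) → 'L' (finally) → 'N' (after the try/except). Output: APLN

Answer: APLN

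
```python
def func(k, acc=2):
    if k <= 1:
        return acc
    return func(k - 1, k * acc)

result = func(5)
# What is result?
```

Accumulator trace (n, acc): (5, 2) -> (4, 10) -> (3, 40) -> (2, 120) -> (1, 240) -> return 240

Answer: 240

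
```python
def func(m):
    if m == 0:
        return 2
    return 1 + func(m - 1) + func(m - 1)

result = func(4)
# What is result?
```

func(m) = 1 + 2·func(m-1), func(0)=2. Closed form: (2+1)·2^4 - 1 = 47.

Answer: 47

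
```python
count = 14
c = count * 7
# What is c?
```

Trace:
`count = 14` → count = 14
`c = count * 7` → c = 98
So c = 98

Answer: 98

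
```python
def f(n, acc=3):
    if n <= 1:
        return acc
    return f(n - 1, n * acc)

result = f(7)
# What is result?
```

Accumulator trace (n, acc): (7, 3) -> (6, 21) -> (5, 126) -> (4, 630) -> (3, 2520) -> (2, 7560) -> (1, 15120) -> return 15120

Answer: 15120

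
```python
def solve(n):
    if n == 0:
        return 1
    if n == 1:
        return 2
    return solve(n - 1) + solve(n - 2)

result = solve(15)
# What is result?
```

Build up from base cases: solve(0)=1, solve(1)=2, solve(2)=3, solve(3)=5, solve(4)=8, solve(5)=13, solve(6)=21, ..., solve(15)=1597

Answer: 1597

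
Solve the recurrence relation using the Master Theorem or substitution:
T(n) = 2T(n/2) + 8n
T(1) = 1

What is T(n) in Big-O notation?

By Master Theorem: a=2, b=2, f(n)=8n. Since log_2(2) = 1 and f(n) = Θ(n^1), Case 2 applies. T(n) = O(n log n).

Answer: O(n log n)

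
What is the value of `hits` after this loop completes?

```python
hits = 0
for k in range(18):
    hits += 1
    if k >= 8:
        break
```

Loop breaks when k reaches 8, hits is 9
`hits` takes the values: 0 → 1 → 2 → 3 → 4 → 5 → 6 → 7 → 8 → 9

Answer: 9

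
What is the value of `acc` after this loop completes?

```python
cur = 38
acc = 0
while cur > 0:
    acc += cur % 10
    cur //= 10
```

Sum digits of 38
`acc` takes the values: 0 → 8 → 11

Answer: 11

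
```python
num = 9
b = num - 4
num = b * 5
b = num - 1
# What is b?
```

Trace:
`num = 9` → num = 9
`b = num - 4` → b = 5
`num = b * 5` → num = 25
`b = num - 1` → b = 24
So b = 24

Answer: 24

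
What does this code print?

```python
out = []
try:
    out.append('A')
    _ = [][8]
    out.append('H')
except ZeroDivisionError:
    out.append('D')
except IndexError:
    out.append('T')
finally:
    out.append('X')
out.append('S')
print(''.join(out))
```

Execution trace: 'A' (try body) → 'T' (except IndexError) → 'X' (finally) → 'S' (after the try/except). Output: ATXS

Answer: ATXS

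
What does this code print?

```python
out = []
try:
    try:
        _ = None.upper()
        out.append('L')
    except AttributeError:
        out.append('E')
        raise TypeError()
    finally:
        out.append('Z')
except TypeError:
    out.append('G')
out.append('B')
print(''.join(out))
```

Execution trace: 'E' (inner except AttributeError) → 'Z' (inner finally) → 'G' (outer except TypeError) → 'B' (after the try/except). Output: EZGB

Answer: EZGB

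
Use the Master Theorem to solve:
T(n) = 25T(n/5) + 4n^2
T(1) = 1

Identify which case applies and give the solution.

a=25, b=5, f(n)=4n^2. log_5(25) = 2. Since c=2 = 2, Case 2 applies: T(n) = Θ(n^log_b(a) · log n) = O(n^2 log n).

Answer: O(n^2 log n) - Case 2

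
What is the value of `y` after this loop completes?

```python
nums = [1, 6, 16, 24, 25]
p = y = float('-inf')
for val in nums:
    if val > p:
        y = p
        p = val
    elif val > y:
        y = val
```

Second largest (with repeats) in [1, 6, 16, 24, 25]
`y` takes the values: -inf → 1 → 6 → 16 → 24

Answer: 24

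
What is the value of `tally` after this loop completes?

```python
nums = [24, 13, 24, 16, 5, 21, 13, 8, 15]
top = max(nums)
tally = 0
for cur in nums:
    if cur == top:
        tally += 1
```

Count of max value 24 in [24, 13, 24, 16, 5, 21, 13, 8, 15]
`tally` takes the values: 0 → 1 → 2

Answer: 2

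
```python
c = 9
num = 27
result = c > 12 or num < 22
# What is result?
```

Trace:
`c = 9` → c = 9
`num = 27` → num = 27
`result = c > 12 or num < 22` → result = False
So result = False

Answer: False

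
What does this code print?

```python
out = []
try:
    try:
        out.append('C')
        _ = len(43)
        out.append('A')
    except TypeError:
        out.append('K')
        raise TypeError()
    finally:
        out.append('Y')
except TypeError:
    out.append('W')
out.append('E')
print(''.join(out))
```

Execution trace: 'C' (inner try body) → 'K' (inner except TypeError) → 'Y' (inner finally) → 'W' (outer except TypeError) → 'E' (after the try/except). Output: CKYWE

Answer: CKYWE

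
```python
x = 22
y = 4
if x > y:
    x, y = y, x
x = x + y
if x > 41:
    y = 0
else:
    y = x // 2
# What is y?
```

Trace:
`x = 22` → x = 22
`y = 4` → y = 4
`if x > y: ...` → x > y is True → x = 4; y = 22
`x = x + y` → x = 26
`if x > 41: ...` → x > 41 is False, take else branch → y = 13
So y = 13

Answer: 13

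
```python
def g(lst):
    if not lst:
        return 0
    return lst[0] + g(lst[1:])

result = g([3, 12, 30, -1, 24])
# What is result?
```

3 + 12 + 30 + (-1) + 24 + 0 = 68

Answer: 68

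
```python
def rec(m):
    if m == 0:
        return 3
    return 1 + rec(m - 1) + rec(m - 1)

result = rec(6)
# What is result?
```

rec(m) = 1 + 2·rec(m-1), rec(0)=3. Closed form: (3+1)·2^6 - 1 = 255.

Answer: 255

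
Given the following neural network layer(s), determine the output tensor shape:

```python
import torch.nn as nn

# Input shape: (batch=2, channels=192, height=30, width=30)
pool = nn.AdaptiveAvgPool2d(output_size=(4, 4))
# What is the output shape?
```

Input: (2, 192, 30, 30) -> Output: (2, 192, 4, 4)

Answer: (2, 192, 4, 4)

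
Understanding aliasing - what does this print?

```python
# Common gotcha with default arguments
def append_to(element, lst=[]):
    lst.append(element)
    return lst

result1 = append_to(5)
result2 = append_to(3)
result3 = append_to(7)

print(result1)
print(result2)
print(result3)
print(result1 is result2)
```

Key concept: mutable default argument gotcha.
Step by step:
`result1 = append_to(5)` → result1 = [5]
`result2 = append_to(3)` → result1 = [5, 3] (same object as result2); result2 = [5, 3] (same object as result1)
`result3 = append_to(7)` → result1 = [5, 3, 7] (same object as result2, result3); result2 = [5, 3, 7] (same object as result1, result3); result3 = [5, 3, 7] (same object as result1, result2)
`print(result1)` → prints [5, 3, 7]
`print(result2)` → prints [5, 3, 7]
`print(result3)` → prints [5, 3, 7]
`print(result1 is result2)` → prints True

Answer:
[5, 3, 7]
[5, 3, 7]
[5, 3, 7]
True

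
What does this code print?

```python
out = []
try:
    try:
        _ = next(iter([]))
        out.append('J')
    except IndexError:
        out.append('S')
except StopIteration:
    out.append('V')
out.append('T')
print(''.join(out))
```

Execution trace: 'V' (outer except StopIteration) → 'T' (after the try/except). Output: VT

Answer: VT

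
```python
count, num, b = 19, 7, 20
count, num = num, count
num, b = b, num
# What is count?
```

Trace:
`count, num, b = 19, 7, 20` → count = 19; num = 7; b = 20
`count, num = num, count` → count = 7; num = 19
`num, b = b, num` → num = 20; b = 19
So count = 7

Answer: 7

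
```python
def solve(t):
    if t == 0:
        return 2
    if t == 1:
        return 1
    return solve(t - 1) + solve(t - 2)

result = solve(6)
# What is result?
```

Build up from base cases: solve(0)=2, solve(1)=1, solve(2)=3, solve(3)=4, solve(4)=7, solve(5)=11, solve(6)=18

Answer: 18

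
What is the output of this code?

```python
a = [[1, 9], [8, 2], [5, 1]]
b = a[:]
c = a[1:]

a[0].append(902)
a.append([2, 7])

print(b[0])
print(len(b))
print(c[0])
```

Key concept: slice with nested mutation.
Step by step:
`a = [[1, 9], [8, 2], [5, 1]]` → a = [[1, 9], [8, 2], [5, 1]]
`b = a[:]` → b = [[1, 9], [8, 2], [5, 1]]
`c = a[1:]` → c = [[8, 2], [5, 1]]
`a[0].append(902)` → a = [[1, 9, 902], [8, 2], [5, 1]]; b = [[1, 9, 902], [8, 2], [5, 1]]
`a.append([2, 7])` → a = [[1, 9, 902], [8, 2], [5, 1], [2, 7]]
`print(b[0])` → prints [1, 9, 902]
`print(len(b))` → prints 3
`print(c[0])` → prints [8, 2]

Answer:
[1, 9, 902]
3
[8, 2]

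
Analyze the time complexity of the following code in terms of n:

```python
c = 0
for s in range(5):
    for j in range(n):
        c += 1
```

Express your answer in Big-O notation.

Each loop level contributes: 1 × n. Multiplying the contributions gives O(n).

Answer: O(n)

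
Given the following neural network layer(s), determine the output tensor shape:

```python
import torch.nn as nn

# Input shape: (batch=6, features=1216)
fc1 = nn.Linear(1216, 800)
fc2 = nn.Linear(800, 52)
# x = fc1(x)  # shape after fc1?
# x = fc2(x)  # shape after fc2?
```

Input: (6, 1216) -> after fc1: (6, 800) -> Output: (6, 52)

Answer: (6, 52)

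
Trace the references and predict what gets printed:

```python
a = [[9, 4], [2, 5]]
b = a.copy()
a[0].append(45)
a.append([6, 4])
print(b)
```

Key concept: shallow copy with nested lists.
Step by step:
`a = [[9, 4], [2, 5]]` → a = [[9, 4], [2, 5]]
`b = a.copy()` → b = [[9, 4], [2, 5]]
`a[0].append(45)` → a = [[9, 4, 45], [2, 5]]; b = [[9, 4, 45], [2, 5]]
`a.append([6, 4])` → a = [[9, 4, 45], [2, 5], [6, 4]]
`print(b)` → prints [[9, 4, 45], [2, 5]]

Answer: [[9, 4, 45], [2, 5]]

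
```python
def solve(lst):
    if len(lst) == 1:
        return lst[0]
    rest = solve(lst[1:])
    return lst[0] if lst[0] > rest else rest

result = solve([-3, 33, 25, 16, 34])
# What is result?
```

Recursive max over [-3, 33, 25, 16, 34] = 34

Answer: 34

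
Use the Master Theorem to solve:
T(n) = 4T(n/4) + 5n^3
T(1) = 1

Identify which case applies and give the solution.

a=4, b=4, f(n)=5n^3. log_4(4) = 1. Since c=3 > 1 and the regularity condition holds (4(n/4)^3 = (4/4^3)n^3 with 4/4^3 < 1), Case 3 applies: T(n) = Θ(f(n)) = O(n^3).

Answer: O(n^3) - Case 3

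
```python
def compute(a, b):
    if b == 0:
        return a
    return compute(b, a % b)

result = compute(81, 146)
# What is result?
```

compute(81, 146) -> compute(146, 81) -> compute(81, 65) -> compute(65, 16) -> compute(16, 1) -> compute(1, 0) -> 1

Answer: 1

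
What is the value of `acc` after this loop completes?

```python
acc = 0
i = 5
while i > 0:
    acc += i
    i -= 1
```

Sum 5 down to 1
`acc` takes the values: 0 → 5 → 9 → 12 → 14 → 15

Answer: 15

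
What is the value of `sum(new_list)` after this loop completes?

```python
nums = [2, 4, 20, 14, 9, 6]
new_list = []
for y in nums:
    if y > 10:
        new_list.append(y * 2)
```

Sum of doubled values > 10
`new_list` takes the values: [] → [40] → [40, 28]
So `sum(new_list)` = 68

Answer: 68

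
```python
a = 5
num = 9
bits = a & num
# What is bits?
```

Trace:
`a = 5` → a = 5
`num = 9` → num = 9
`bits = a & num` → bits = 1
So bits = 1

Answer: 1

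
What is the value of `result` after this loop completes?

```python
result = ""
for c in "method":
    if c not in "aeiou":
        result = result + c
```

Remove vowels from 'method'
`result` takes the values: "" → "m" → "mt" → "mth" → "mthd"

Answer: "mthd"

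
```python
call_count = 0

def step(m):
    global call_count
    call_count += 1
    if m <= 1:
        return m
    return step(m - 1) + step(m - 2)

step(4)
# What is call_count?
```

Calls(m) = 1 + Calls(m-1) + Calls(m-2); Calls(0)=Calls(1)=1. For m=4 this gives 9.

Answer: 9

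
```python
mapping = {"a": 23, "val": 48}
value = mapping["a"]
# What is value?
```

Trace:
`mapping = {"a": 23, "val": 48}` → mapping = {'a': 23, 'val': 48}
`value = mapping["a"]` → value = 23
So value = 23

Answer: 23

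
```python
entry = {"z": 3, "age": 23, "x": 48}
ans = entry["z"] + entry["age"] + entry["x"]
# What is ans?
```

Trace:
`entry = {"z": 3, "age": 23, "x": 48}` → entry = {'z': 3, 'age': 23, 'x': 48}
`ans = entry["z"] + entry["age"] + entry["x"]` → ans = 74
So ans = 74

Answer: 74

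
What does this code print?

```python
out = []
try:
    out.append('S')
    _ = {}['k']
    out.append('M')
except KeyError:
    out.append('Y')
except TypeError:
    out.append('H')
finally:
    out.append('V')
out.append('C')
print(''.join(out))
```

Execution trace: 'S' (try body) → 'Y' (except KeyError) → 'V' (finally) → 'C' (after the try/except). Output: SYVC

Answer: SYVC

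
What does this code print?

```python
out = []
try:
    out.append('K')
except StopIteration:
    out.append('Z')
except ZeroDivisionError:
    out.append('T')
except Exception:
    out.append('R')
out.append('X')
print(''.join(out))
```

Execution trace: 'K' (try body, no exception) → 'X' (after the try/except). Output: KX

Answer: KX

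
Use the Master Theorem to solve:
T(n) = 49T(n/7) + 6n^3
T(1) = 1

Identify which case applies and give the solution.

a=49, b=7, f(n)=6n^3. log_7(49) = 2. Since c=3 > 2 and the regularity condition holds (49(n/7)^3 = (49/7^3)n^3 with 49/7^3 < 1), Case 3 applies: T(n) = Θ(f(n)) = O(n^3).

Answer: O(n^3) - Case 3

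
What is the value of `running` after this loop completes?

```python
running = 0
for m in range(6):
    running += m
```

Sum of 0 to 5 = 15
`running` takes the values: 0 → 1 → 3 → 6 → 10 → 15

Answer: 15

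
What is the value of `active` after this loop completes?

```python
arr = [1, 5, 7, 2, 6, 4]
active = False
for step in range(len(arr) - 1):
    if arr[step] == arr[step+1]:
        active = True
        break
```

Check consecutive duplicates in [1, 5, 7, 2, 6, 4]
`active` takes the values: False

Answer: False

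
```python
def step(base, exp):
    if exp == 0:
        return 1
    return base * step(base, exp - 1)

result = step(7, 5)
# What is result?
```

step(7, 5) = 7 * 7 * 7 * 7 * 7 = 16807

Answer: 16807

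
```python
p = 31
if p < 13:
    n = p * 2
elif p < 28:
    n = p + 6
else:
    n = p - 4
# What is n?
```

Trace:
`p = 31` → p = 31
`if p < 13: ...` → p < 13 is False, p < 28 is False, take else branch → n = 27
So n = 27

Answer: 27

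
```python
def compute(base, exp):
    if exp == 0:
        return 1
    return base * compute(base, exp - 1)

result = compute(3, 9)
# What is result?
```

compute(3, 9) = 3 * 3 * 3 * 3 * 3 * 3 * 3 * 3 * 3 = 19683

Answer: 19683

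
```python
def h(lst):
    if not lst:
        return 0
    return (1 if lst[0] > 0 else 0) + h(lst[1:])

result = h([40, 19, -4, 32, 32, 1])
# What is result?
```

Count of positive elements in [40, 19, -4, 32, 32, 1] = 5

Answer: 5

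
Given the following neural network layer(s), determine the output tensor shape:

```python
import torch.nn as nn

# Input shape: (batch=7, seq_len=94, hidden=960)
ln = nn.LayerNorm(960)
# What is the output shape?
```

Input: (7, 94, 960) -> Output: (7, 94, 960)

Answer: (7, 94, 960)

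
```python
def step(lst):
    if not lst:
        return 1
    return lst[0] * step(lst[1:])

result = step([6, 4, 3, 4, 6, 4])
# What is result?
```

Product over [6, 4, 3, 4, 6, 4] = 6 * 4 * 3 * 4 * 6 * 4 = 6912

Answer: 6912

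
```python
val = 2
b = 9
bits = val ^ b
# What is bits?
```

Trace:
`val = 2` → val = 2
`b = 9` → b = 9
`bits = val ^ b` → bits = 11
So bits = 11

Answer: 11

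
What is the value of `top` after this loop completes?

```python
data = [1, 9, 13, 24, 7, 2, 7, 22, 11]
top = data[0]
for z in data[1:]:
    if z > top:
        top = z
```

Maximum of [1, 9, 13, 24, 7, 2, 7, 22, 11]
`top` takes the values: 1 → 9 → 13 → 24

Answer: 24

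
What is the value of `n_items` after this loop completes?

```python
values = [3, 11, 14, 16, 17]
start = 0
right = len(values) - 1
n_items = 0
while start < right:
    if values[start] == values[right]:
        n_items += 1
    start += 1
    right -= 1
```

Count matching pairs from ends
`n_items` takes the values: 0

Answer: 0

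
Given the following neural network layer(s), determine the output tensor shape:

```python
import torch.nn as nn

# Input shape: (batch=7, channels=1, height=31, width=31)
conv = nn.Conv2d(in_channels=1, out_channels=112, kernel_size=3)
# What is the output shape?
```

Input: (7, 1, 31, 31) -> Output: (7, 112, 29, 29)

Answer: (7, 112, 29, 29)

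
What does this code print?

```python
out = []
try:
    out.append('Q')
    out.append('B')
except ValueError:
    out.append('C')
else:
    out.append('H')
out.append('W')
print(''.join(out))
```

Execution trace: 'Q' (try body) → 'B' (try body, no exception) → 'H' (else) → 'W' (after the try/except). Output: QBHW

Answer: QBHW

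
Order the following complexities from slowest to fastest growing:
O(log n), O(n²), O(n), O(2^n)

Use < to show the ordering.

Ordered by growth rate: O(log n) < O(n) < O(n²) < O(2^n)

Answer: O(log n) < O(n) < O(n²) < O(2^n)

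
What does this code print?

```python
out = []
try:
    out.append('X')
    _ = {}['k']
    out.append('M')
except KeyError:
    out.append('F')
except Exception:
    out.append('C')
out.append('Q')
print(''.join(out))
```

Execution trace: 'X' (try body) → 'F' (except KeyError) → 'Q' (after the try/except). Output: XFQ

Answer: XFQ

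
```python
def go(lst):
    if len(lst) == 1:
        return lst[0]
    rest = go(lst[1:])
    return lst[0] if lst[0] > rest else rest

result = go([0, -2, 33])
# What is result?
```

Recursive max over [0, -2, 33] = 33

Answer: 33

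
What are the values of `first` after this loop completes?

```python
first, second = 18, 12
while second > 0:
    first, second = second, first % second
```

GCD of 18 and 12
`first` takes the values: 18 → 12 → 6

Answer: 6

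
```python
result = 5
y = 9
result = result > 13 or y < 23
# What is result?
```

Trace:
`result = 5` → result = 5
`y = 9` → y = 9
`result = result > 13 or y < 23` → result = True
So result = True

Answer: True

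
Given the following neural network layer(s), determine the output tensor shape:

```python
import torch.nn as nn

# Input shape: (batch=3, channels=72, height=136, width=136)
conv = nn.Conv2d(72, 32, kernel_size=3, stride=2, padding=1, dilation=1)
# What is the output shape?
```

Input: (3, 72, 136, 136) -> Output: (3, 32, 68, 68)

Answer: (3, 32, 68, 68)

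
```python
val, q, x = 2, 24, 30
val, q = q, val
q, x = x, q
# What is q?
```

Trace:
`val, q, x = 2, 24, 30` → val = 2; q = 24; x = 30
`val, q = q, val` → val = 24; q = 2
`q, x = x, q` → q = 30; x = 2
So q = 30

Answer: 30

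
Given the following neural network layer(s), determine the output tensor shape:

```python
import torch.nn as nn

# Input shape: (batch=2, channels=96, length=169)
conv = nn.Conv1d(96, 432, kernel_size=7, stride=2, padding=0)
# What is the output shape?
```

Input: (2, 96, 169) -> Output: (2, 432, 82)

Answer: (2, 432, 82)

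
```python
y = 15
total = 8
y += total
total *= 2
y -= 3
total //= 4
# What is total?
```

Trace:
`y = 15` → y = 15
`total = 8` → total = 8
`y += total` → y = 23
`total *= 2` → total = 16
`y -= 3` → y = 20
`total //= 4` → total = 4
So total = 4

Answer: 4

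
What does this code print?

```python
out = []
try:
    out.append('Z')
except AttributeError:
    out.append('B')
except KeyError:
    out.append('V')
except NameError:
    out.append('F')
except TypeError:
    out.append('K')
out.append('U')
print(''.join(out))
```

Execution trace: 'Z' (try body, no exception) → 'U' (after the try/except). Output: ZU

Answer: ZU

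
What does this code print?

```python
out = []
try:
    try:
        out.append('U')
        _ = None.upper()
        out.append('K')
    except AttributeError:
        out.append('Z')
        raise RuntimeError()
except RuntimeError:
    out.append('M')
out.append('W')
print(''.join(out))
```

Execution trace: 'U' (inner try body) → 'Z' (inner except AttributeError) → 'M' (outer except RuntimeError) → 'W' (after the try/except). Output: UZMW

Answer: UZMW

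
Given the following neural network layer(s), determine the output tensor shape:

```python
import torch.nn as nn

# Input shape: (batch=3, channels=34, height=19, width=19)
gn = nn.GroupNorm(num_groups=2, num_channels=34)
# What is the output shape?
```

Input: (3, 34, 19, 19) -> Output: (3, 34, 19, 19)

Answer: (3, 34, 19, 19)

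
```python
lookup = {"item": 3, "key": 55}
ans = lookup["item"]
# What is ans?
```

Trace:
`lookup = {"item": 3, "key": 55}` → lookup = {'item': 3, 'key': 55}
`ans = lookup["item"]` → ans = 3
So ans = 3

Answer: 3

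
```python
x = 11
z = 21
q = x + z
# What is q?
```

Trace:
`x = 11` → x = 11
`z = 21` → z = 21
`q = x + z` → q = 32
So q = 32

Answer: 32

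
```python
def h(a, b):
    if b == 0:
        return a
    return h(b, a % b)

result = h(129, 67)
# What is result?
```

h(129, 67) -> h(67, 62) -> h(62, 5) -> h(5, 2) -> h(2, 1) -> h(1, 0) -> 1

Answer: 1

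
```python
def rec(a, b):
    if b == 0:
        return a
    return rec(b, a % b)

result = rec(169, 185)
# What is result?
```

rec(169, 185) -> rec(185, 169) -> rec(169, 16) -> rec(16, 9) -> rec(9, 7) -> rec(7, 2) -> rec(2, 1) -> rec(1, 0) -> 1

Answer: 1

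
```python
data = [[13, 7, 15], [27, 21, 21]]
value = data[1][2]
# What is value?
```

Trace:
`data = [[13, 7, 15], [27, 21, 21]]` → data = [[13, 7, 15], [27, 21, 21]]
`value = data[1][2]` → value = 21
So value = 21

Answer: 21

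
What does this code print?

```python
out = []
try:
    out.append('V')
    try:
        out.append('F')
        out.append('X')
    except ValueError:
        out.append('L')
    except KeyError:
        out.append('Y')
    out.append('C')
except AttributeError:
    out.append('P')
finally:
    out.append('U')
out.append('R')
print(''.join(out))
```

Execution trace: 'V' (try body) → 'F' (inner try body) → 'X' (inner try body, no exception) → 'C' (try body, no exception) → 'U' (finally) → 'R' (after the try/except). Output: VFXCUR

Answer: VFXCUR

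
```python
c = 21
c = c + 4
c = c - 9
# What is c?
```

Trace:
`c = 21` → c = 21
`c = c + 4` → c = 25
`c = c - 9` → c = 16
So c = 16

Answer: 16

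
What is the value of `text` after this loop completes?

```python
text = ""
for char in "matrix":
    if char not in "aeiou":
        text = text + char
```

Remove vowels from 'matrix'
`text` takes the values: "" → "m" → "mt" → "mtr" → "mtrx"

Answer: "mtrx"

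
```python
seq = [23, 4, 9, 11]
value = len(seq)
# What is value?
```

Trace:
`seq = [23, 4, 9, 11]` → seq = [23, 4, 9, 11]
`value = len(seq)` → value = 4
So value = 4

Answer: 4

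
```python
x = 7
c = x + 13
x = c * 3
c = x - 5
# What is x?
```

Trace:
`x = 7` → x = 7
`c = x + 13` → c = 20
`x = c * 3` → x = 60
`c = x - 5` → c = 55
So x = 60

Answer: 60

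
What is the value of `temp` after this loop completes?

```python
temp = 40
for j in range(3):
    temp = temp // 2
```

Halve 3 times: 40 // 2^3 = 5
`temp` takes the values: 40 → 20 → 10 → 5

Answer: 5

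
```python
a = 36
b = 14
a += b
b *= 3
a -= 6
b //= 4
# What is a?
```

Trace:
`a = 36` → a = 36
`b = 14` → b = 14
`a += b` → a = 50
`b *= 3` → b = 42
`a -= 6` → a = 44
`b //= 4` → b = 10
So a = 44

Answer: 44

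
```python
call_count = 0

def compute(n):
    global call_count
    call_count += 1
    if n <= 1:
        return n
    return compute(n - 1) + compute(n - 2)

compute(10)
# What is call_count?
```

Calls(n) = 1 + Calls(n-1) + Calls(n-2); Calls(0)=Calls(1)=1. For n=10 this gives 177.

Answer: 177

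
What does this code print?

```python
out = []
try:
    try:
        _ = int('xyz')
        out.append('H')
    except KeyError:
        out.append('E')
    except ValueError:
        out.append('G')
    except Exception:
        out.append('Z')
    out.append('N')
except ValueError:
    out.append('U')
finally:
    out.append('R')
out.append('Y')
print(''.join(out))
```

Execution trace: 'G' (inner except ValueError) → 'N' (try body, no exception) → 'R' (finally) → 'Y' (after the try/except). Output: GNRY

Answer: GNRY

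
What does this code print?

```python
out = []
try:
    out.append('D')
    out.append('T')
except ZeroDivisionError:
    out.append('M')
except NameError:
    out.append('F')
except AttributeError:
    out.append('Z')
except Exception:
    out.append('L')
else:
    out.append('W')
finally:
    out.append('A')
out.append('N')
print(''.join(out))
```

Execution trace: 'D' (try body) → 'T' (try body, no exception) → 'W' (else) → 'A' (finally) → 'N' (after the try/except). Output: DTWAN

Answer: DTWAN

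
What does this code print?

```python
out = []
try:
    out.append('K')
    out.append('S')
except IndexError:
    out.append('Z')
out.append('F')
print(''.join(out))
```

Execution trace: 'K' (try body) → 'S' (try body, no exception) → 'F' (after the try/except). Output: KSF

Answer: KSF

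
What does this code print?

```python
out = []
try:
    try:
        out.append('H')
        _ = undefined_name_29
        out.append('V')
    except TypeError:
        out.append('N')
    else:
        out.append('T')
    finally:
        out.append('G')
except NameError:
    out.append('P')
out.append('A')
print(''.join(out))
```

Execution trace: 'H' (try body) → 'G' (finally) → 'P' (outer except NameError) → 'A' (after the try/except). Output: HGPA

Answer: HGPA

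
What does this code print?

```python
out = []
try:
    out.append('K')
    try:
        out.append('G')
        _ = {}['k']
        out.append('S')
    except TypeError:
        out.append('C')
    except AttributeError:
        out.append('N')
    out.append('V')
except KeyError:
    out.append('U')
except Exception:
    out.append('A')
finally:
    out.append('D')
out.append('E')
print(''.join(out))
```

Execution trace: 'K' (try body) → 'G' (inner try body) → 'U' (except KeyError) → 'D' (finally) → 'E' (after the try/except). Output: KGUDE

Answer: KGUDE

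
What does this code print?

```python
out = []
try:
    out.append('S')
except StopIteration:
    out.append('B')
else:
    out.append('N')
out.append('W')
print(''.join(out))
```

Execution trace: 'S' (try body, no exception) → 'N' (else) → 'W' (after the try/except). Output: SNW

Answer: SNW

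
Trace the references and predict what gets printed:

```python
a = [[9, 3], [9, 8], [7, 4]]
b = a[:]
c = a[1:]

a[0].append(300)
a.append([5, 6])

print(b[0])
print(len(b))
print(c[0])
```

Key concept: slice with nested mutation.
Step by step:
`a = [[9, 3], [9, 8], [7, 4]]` → a = [[9, 3], [9, 8], [7, 4]]
`b = a[:]` → b = [[9, 3], [9, 8], [7, 4]]
`c = a[1:]` → c = [[9, 8], [7, 4]]
`a[0].append(300)` → a = [[9, 3, 300], [9, 8], [7, 4]]; b = [[9, 3, 300], [9, 8], [7, 4]]
`a.append([5, 6])` → a = [[9, 3, 300], [9, 8], [7, 4], [5, 6]]
`print(b[0])` → prints [9, 3, 300]
`print(len(b))` → prints 3
`print(c[0])` → prints [9, 8]

Answer:
[9, 3, 300]
3
[9, 8]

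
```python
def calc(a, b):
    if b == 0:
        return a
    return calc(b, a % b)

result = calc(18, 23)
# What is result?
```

calc(18, 23) -> calc(23, 18) -> calc(18, 5) -> calc(5, 3) -> calc(3, 2) -> calc(2, 1) -> calc(1, 0) -> 1

Answer: 1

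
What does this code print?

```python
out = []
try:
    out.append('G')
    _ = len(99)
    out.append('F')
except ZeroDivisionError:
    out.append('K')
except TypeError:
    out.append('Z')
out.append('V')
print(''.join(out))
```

Execution trace: 'G' (try body) → 'Z' (except TypeError) → 'V' (after the try/except). Output: GZV

Answer: GZV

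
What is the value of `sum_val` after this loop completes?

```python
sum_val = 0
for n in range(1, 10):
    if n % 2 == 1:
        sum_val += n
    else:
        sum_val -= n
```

Add odd, subtract even
`sum_val` takes the values: 0 → 1 → -1 → 2 → -2 → 3 → -3 → 4 → -4 → 5

Answer: 5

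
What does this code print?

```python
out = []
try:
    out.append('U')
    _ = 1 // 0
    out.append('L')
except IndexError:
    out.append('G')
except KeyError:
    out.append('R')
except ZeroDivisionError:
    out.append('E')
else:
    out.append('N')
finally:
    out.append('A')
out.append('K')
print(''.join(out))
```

Execution trace: 'U' (try body) → 'E' (except ZeroDivisionError) → 'A' (finally) → 'K' (after the try/except). Output: UEAK

Answer: UEAK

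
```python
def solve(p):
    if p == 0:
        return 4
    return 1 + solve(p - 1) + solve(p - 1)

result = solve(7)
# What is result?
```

solve(p) = 1 + 2·solve(p-1), solve(0)=4. Closed form: (4+1)·2^7 - 1 = 639.

Answer: 639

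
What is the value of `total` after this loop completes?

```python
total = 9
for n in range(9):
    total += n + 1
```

Start at 9, add 1 to 9 = 54
`total` takes the values: 9 → 10 → 12 → 15 → 19 → 24 → 30 → 37 → 45 → 54

Answer: 54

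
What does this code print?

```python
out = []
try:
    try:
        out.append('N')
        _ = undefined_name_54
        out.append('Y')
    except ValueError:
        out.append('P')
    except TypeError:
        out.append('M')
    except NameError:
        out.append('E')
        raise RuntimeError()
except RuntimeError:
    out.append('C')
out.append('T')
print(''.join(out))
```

Execution trace: 'N' (inner try body) → 'E' (inner except NameError) → 'C' (outer except RuntimeError) → 'T' (after the try/except). Output: NECT

Answer: NECT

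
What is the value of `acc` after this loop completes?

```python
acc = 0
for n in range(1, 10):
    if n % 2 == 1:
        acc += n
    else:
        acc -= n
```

Add odd, subtract even
`acc` takes the values: 0 → 1 → -1 → 2 → -2 → 3 → -3 → 4 → -4 → 5

Answer: 5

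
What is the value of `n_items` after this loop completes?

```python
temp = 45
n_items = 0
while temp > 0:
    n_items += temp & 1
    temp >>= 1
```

Count set bits in 45 (binary: 0b101101)
`n_items` takes the values: 0 → 1 → 2 → 3 → 4

Answer: 4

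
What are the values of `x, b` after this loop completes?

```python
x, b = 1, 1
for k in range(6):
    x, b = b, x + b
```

Fibonacci: after 6 iterations
`x, b` takes the values: (1, 1) → (1, 2) → (2, 3) → (3, 5) → (5, 8) → (8, 13) → (13, 21)

Answer: 13, 21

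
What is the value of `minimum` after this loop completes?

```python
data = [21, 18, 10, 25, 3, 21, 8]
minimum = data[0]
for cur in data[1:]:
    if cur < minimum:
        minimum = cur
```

Minimum of [21, 18, 10, 25, 3, 21, 8]
`minimum` takes the values: 21 → 18 → 10 → 3

Answer: 3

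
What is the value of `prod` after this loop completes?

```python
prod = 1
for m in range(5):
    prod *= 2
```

2^5 = 32
`prod` takes the values: 1 → 2 → 4 → 8 → 16 → 32

Answer: 32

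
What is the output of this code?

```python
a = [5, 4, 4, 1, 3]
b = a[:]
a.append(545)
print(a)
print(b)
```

Key concept: slice [:] creates copy.
Step by step:
`a = [5, 4, 4, 1, 3]` → a = [5, 4, 4, 1, 3]
`b = a[:]` → b = [5, 4, 4, 1, 3]
`a.append(545)` → a = [5, 4, 4, 1, 3, 545]
`print(a)` → prints [5, 4, 4, 1, 3, 545]
`print(b)` → prints [5, 4, 4, 1, 3]

Answer:
[5, 4, 4, 1, 3, 545]
[5, 4, 4, 1, 3]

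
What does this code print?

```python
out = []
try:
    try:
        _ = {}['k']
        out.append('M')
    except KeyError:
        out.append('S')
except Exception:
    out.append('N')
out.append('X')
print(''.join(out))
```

Execution trace: 'S' (inner except KeyError) → 'X' (after the try/except). Output: SX

Answer: SX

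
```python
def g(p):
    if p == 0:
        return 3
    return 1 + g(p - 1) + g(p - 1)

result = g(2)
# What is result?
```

g(p) = 1 + 2·g(p-1), g(0)=3. Closed form: (3+1)·2^2 - 1 = 15.

Answer: 15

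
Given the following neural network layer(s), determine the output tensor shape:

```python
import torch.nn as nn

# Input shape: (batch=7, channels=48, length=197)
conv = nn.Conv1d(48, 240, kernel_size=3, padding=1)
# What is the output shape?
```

Input: (7, 48, 197) -> Output: (7, 240, 197)

Answer: (7, 240, 197)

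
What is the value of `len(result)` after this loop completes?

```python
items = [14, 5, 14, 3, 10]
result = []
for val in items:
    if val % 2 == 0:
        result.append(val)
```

Count even numbers in [14, 5, 14, 3, 10]
`result` takes the values: [] → [14] → [14, 14] → [14, 14, 10]
So `len(result)` = 3

Answer: 3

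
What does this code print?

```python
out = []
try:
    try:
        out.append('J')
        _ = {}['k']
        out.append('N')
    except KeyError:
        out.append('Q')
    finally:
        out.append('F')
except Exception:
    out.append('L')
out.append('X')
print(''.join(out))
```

Execution trace: 'J' (inner try body) → 'Q' (inner except KeyError) → 'F' (inner finally) → 'X' (after the try/except). Output: JQFX

Answer: JQFX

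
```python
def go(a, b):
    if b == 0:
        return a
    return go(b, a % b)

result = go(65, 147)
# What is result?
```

go(65, 147) -> go(147, 65) -> go(65, 17) -> go(17, 14) -> go(14, 3) -> go(3, 2) -> go(2, 1) -> go(1, 0) -> 1

Answer: 1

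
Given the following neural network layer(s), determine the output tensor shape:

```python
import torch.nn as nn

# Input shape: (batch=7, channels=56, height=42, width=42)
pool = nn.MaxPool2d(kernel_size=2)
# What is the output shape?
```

Input: (7, 56, 42, 42) -> Output: (7, 56, 21, 21)

Answer: (7, 56, 21, 21)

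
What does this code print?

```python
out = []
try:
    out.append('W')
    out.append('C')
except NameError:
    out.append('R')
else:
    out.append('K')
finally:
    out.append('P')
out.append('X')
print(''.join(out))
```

Execution trace: 'W' (try body) → 'C' (try body, no exception) → 'K' (else) → 'P' (finally) → 'X' (after the try/except). Output: WCKPX

Answer: WCKPX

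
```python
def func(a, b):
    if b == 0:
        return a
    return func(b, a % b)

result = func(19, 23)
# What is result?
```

func(19, 23) -> func(23, 19) -> func(19, 4) -> func(4, 3) -> func(3, 1) -> func(1, 0) -> 1

Answer: 1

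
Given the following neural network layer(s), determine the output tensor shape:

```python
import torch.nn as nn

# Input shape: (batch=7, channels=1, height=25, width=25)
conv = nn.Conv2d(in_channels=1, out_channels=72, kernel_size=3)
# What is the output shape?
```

Input: (7, 1, 25, 25) -> Output: (7, 72, 23, 23)

Answer: (7, 72, 23, 23)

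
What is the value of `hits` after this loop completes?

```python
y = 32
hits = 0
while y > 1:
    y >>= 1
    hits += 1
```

Count right shifts until 1
`hits` takes the values: 0 → 1 → 2 → 3 → 4 → 5

Answer: 5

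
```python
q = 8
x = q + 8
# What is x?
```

Trace:
`q = 8` → q = 8
`x = q + 8` → x = 16
So x = 16

Answer: 16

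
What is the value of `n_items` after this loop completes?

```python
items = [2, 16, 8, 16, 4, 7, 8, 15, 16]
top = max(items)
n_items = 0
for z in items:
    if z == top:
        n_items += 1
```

Count of max value 16 in [2, 16, 8, 16, 4, 7, 8, 15, 16]
`n_items` takes the values: 0 → 1 → 2 → 3

Answer: 3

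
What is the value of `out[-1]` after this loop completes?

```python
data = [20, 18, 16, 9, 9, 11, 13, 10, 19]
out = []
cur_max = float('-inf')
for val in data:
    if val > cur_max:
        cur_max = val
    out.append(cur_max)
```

Running max ends at 20
`out` takes the values: [] → [20] → [20, 20] → [20, 20, 20] → [20, 20, 20, 20] → [20, 20, 20, 20, 20] → [20, 20, 20, 20, 20, 20] → [20, 20, 20, 20, 20, 20, 20] → [20, 20, 20, 20, 20, 20, 20, 20] → [20, 20, 20, 20, 20, 20, 20, 20, 20]
So `out[-1]` = 20

Answer: 20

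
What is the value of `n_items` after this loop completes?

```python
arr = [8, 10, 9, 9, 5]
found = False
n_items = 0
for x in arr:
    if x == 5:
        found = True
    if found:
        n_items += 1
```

Count elements after first 5 in [8, 10, 9, 9, 5]
`n_items` takes the values: 0 → 1

Answer: 1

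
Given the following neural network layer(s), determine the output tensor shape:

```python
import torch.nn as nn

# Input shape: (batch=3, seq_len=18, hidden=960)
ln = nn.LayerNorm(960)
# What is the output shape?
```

Input: (3, 18, 960) -> Output: (3, 18, 960)

Answer: (3, 18, 960)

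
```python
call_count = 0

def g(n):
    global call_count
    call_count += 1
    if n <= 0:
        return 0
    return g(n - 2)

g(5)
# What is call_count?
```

Linear recursion stepping by 2: 4 calls from n=5 down to ≤0.

Answer: 4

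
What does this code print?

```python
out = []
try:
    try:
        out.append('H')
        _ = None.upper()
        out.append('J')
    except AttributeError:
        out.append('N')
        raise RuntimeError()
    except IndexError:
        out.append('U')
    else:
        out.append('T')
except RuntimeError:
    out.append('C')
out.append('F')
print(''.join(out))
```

Execution trace: 'H' (try body) → 'N' (except AttributeError) → 'C' (outer except RuntimeError) → 'F' (after the try/except). Output: HNCF

Answer: HNCF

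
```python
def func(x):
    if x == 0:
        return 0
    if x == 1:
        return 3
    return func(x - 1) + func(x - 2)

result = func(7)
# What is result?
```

Build up from base cases: func(0)=0, func(1)=3, func(2)=3, func(3)=6, func(4)=9, func(5)=15, func(6)=24, ..., func(7)=39

Answer: 39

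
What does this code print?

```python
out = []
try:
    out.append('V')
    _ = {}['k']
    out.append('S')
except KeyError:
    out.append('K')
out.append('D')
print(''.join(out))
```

Execution trace: 'V' (try body) → 'K' (except KeyError) → 'D' (after the try/except). Output: VKD

Answer: VKD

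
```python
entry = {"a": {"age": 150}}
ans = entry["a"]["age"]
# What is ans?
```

Trace:
`entry = {"a": {"age": 150}}` → entry = {'a': {'age': 150}}
`ans = entry["a"]["age"]` → ans = 150
So ans = 150

Answer: 150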